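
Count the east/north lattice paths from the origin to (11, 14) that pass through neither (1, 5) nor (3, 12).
Number of paths = 3892377

Inclusion–exclusion. Total paths: C(25, 11) = 4457400. Through P₁: C(6, 1)·C(19, 10) = 554268. Through P₂: C(15, 3)·C(10, 8) = 20475. Since P₁ is strictly southwest of P₂, a monotone path through both must visit P₁ then P₂; paths through both = C(6, 1)·C(9, 2)·C(10, 8) = 9720. Avoid both = 4457400 − 554268 − 20475 + 9720 = 3892377.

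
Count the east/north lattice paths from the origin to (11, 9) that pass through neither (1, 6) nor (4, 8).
Number of paths = 162558

Inclusion–exclusion. Total paths: C(20, 11) = 167960. Through P₁: C(7, 1)·C(13, 10) = 2002. Through P₂: C(12, 4)·C(8, 7) = 3960. Since P₁ is strictly southwest of P₂, a monotone path through both must visit P₁ then P₂; paths through both = C(7, 1)·C(5, 3)·C(8, 7) = 560. Avoid both = 167960 − 2002 − 3960 + 560 = 162558.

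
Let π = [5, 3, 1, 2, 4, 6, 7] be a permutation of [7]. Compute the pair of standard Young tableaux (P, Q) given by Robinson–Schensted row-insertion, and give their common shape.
P = [1, 2, 4, 6, 7] / [3] / [5];  Q = [1, 4, 5, 6, 7] / [2] / [3];  common shape = (5, 1, 1)

Row-insert the values π_1, π_2, … into P one at a time, bumping the leftmost entry strictly greater than the inserted value down to the next row. The recording tableau Q records, in position (i, j), the step at which that cell was added to P.
  Insert 5 (step 1): P = [5];  Q = [1]
  Insert 3 (step 2): P = [3] / [5];  Q = [1] / [2]
  Insert 1 (step 3): P = [1] / [3] / [5];  Q = [1] / [2] / [3]
  Insert 2 (step 4): P = [1, 2] / [3] / [5];  Q = [1, 4] / [2] / [3]
  Insert 4 (step 5): P = [1, 2, 4] / [3] / [5];  Q = [1, 4, 5] / [2] / [3]
  Insert 6 (step 6): P = [1, 2, 4, 6] / [3] / [5];  Q = [1, 4, 5, 6] / [2] / [3]
  Insert 7 (step 7): P = [1, 2, 4, 6, 7] / [3] / [5];  Q = [1, 4, 5, 6, 7] / [2] / [3]
Final shape: (5, 1, 1).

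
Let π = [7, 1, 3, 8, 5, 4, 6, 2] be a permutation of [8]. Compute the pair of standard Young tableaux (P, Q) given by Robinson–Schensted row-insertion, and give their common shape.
P = [1, 2, 4, 6] / [3, 8] / [5] / [7];  Q = [1, 3, 4, 7] / [2, 5] / [6] / [8];  common shape = (4, 2, 1, 1)

Row-insert the values π_1, π_2, … into P one at a time, bumping the leftmost entry strictly greater than the inserted value down to the next row. The recording tableau Q records, in position (i, j), the step at which that cell was added to P.
  Insert 7 (step 1): P = [7];  Q = [1]
  Insert 1 (step 2): P = [1] / [7];  Q = [1] / [2]
  Insert 3 (step 3): P = [1, 3] / [7];  Q = [1, 3] / [2]
  Insert 8 (step 4): P = [1, 3, 8] / [7];  Q = [1, 3, 4] / [2]
  Insert 5 (step 5): P = [1, 3, 5] / [7, 8];  Q = [1, 3, 4] / [2, 5]
  Insert 4 (step 6): P = [1, 3, 4] / [5, 8] / [7];  Q = [1, 3, 4] / [2, 5] / [6]
  Insert 6 (step 7): P = [1, 3, 4, 6] / [5, 8] / [7];  Q = [1, 3, 4, 7] / [2, 5] / [6]
  Insert 2 (step 8): P = [1, 2, 4, 6] / [3, 8] / [5] / [7];  Q = [1, 3, 4, 7] / [2, 5] / [6] / [8]
Final shape: (4, 2, 1, 1).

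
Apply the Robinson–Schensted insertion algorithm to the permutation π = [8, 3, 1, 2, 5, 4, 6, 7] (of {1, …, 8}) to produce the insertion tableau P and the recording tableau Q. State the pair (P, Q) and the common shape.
P = [1, 2, 4, 6, 7] / [3, 5] / [8];  Q = [1, 4, 5, 7, 8] / [2, 6] / [3];  common shape = (5, 2, 1)

Row-insert the values π_1, π_2, … into P one at a time, bumping the leftmost entry strictly greater than the inserted value down to the next row. The recording tableau Q records, in position (i, j), the step at which that cell was added to P.
  Insert 8 (step 1): P = [8];  Q = [1]
  Insert 3 (step 2): P = [3] / [8];  Q = [1] / [2]
  Insert 1 (step 3): P = [1] / [3] / [8];  Q = [1] / [2] / [3]
  Insert 2 (step 4): P = [1, 2] / [3] / [8];  Q = [1, 4] / [2] / [3]
  Insert 5 (step 5): P = [1, 2, 5] / [3] / [8];  Q = [1, 4, 5] / [2] / [3]
  Insert 4 (step 6): P = [1, 2, 4] / [3, 5] / [8];  Q = [1, 4, 5] / [2, 6] / [3]
  Insert 6 (step 7): P = [1, 2, 4, 6] / [3, 5] / [8];  Q = [1, 4, 5, 7] / [2, 6] / [3]
  Insert 7 (step 8): P = [1, 2, 4, 6, 7] / [3, 5] / [8];  Q = [1, 4, 5, 7, 8] / [2, 6] / [3]
Final shape: (5, 2, 1).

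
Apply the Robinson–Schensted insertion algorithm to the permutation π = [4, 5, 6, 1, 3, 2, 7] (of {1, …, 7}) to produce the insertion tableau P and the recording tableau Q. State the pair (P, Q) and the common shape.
P = [1, 2, 6, 7] / [3, 5] / [4];  Q = [1, 2, 3, 7] / [4, 5] / [6];  common shape = (4, 2, 1)

Row-insert the values π_1, π_2, … into P one at a time, bumping the leftmost entry strictly greater than the inserted value down to the next row. The recording tableau Q records, in position (i, j), the step at which that cell was added to P.
  Insert 4 (step 1): P = [4];  Q = [1]
  Insert 5 (step 2): P = [4, 5];  Q = [1, 2]
  Insert 6 (step 3): P = [4, 5, 6];  Q = [1, 2, 3]
  Insert 1 (step 4): P = [1, 5, 6] / [4];  Q = [1, 2, 3] / [4]
  Insert 3 (step 5): P = [1, 3, 6] / [4, 5];  Q = [1, 2, 3] / [4, 5]
  Insert 2 (step 6): P = [1, 2, 6] / [3, 5] / [4];  Q = [1, 2, 3] / [4, 5] / [6]
  Insert 7 (step 7): P = [1, 2, 6, 7] / [3, 5] / [4];  Q = [1, 2, 3, 7] / [4, 5] / [6]
Final shape: (4, 2, 1).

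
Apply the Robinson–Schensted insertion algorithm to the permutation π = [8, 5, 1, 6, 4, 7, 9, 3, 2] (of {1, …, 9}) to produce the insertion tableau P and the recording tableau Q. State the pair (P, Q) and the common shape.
P = [1, 2, 7, 9] / [3, 6] / [4] / [5] / [8];  Q = [1, 4, 6, 7] / [2, 5] / [3] / [8] / [9];  common shape = (4, 2, 1, 1, 1)

Row-insert the values π_1, π_2, … into P one at a time, bumping the leftmost entry strictly greater than the inserted value down to the next row. The recording tableau Q records, in position (i, j), the step at which that cell was added to P.
  Insert 8 (step 1): P = [8];  Q = [1]
  Insert 5 (step 2): P = [5] / [8];  Q = [1] / [2]
  Insert 1 (step 3): P = [1] / [5] / [8];  Q = [1] / [2] / [3]
  Insert 6 (step 4): P = [1, 6] / [5] / [8];  Q = [1, 4] / [2] / [3]
  Insert 4 (step 5): P = [1, 4] / [5, 6] / [8];  Q = [1, 4] / [2, 5] / [3]
  Insert 7 (step 6): P = [1, 4, 7] / [5, 6] / [8];  Q = [1, 4, 6] / [2, 5] / [3]
  Insert 9 (step 7): P = [1, 4, 7, 9] / [5, 6] / [8];  Q = [1, 4, 6, 7] / [2, 5] / [3]
  Insert 3 (step 8): P = [1, 3, 7, 9] / [4, 6] / [5] / [8];  Q = [1, 4, 6, 7] / [2, 5] / [3] / [8]
  Insert 2 (step 9): P = [1, 2, 7, 9] / [3, 6] / [4] / [5] / [8];  Q = [1, 4, 6, 7] / [2, 5] / [3] / [8] / [9]
Final shape: (4, 2, 1, 1, 1).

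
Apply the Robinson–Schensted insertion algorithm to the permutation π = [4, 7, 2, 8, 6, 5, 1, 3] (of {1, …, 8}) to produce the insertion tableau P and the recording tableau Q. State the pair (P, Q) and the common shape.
P = [1, 3, 8] / [2, 5] / [4, 6] / [7];  Q = [1, 2, 4] / [3, 5] / [6, 8] / [7];  common shape = (3, 2, 2, 1)

Row-insert the values π_1, π_2, … into P one at a time, bumping the leftmost entry strictly greater than the inserted value down to the next row. The recording tableau Q records, in position (i, j), the step at which that cell was added to P.
  Insert 4 (step 1): P = [4];  Q = [1]
  Insert 7 (step 2): P = [4, 7];  Q = [1, 2]
  Insert 2 (step 3): P = [2, 7] / [4];  Q = [1, 2] / [3]
  Insert 8 (step 4): P = [2, 7, 8] / [4];  Q = [1, 2, 4] / [3]
  Insert 6 (step 5): P = [2, 6, 8] / [4, 7];  Q = [1, 2, 4] / [3, 5]
  Insert 5 (step 6): P = [2, 5, 8] / [4, 6] / [7];  Q = [1, 2, 4] / [3, 5] / [6]
  Insert 1 (step 7): P = [1, 5, 8] / [2, 6] / [4] / [7];  Q = [1, 2, 4] / [3, 5] / [6] / [7]
  Insert 3 (step 8): P = [1, 3, 8] / [2, 5] / [4, 6] / [7];  Q = [1, 2, 4] / [3, 5] / [6, 8] / [7]
Final shape: (3, 2, 2, 1).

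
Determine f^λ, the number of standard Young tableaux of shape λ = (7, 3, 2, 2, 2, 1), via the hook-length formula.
# SYT of shape (7, 3, 2, 2, 2, 1) = 1633632

Hook-length formula: f^λ = n! / Π hook(c), product over all cells c of the Young diagram. For λ = (7, 3, 2, 2, 2, 1), n = 17 boxes. Hook lengths by row (left-to-right, top-to-bottom): [12, 10, 6, 4, 3, 2, 1]; [7, 5, 1]; [5, 3]; [4, 2]; [3, 1]; [1]. Product of hooks = 217728000. So f^λ = 17! / 217728000 = 355687428096000 / 217728000 = 1633632.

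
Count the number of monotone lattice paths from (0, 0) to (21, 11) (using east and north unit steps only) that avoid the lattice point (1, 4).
Number of paths = 124584330

Total paths from (0, 0) to (21, 11): C(32, 21) = 129024480. Paths through (1, 4): (paths (0, 0) → (1, 4)) × (paths (1, 4) → (21, 11)) = C(5, 1) · C(27, 20) = 5 · 888030 = 4440150. Avoidance count = 129024480 − 4440150 = 124584330.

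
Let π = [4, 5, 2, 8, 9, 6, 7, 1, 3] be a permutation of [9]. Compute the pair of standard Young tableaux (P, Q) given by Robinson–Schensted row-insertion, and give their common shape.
P = [1, 3, 6, 7] / [2, 5, 9] / [4, 8];  Q = [1, 2, 4, 5] / [3, 6, 7] / [8, 9];  common shape = (4, 3, 2)

Row-insert the values π_1, π_2, … into P one at a time, bumping the leftmost entry strictly greater than the inserted value down to the next row. The recording tableau Q records, in position (i, j), the step at which that cell was added to P.
  Insert 4 (step 1): P = [4];  Q = [1]
  Insert 5 (step 2): P = [4, 5];  Q = [1, 2]
  Insert 2 (step 3): P = [2, 5] / [4];  Q = [1, 2] / [3]
  Insert 8 (step 4): P = [2, 5, 8] / [4];  Q = [1, 2, 4] / [3]
  Insert 9 (step 5): P = [2, 5, 8, 9] / [4];  Q = [1, 2, 4, 5] / [3]
  Insert 6 (step 6): P = [2, 5, 6, 9] / [4, 8];  Q = [1, 2, 4, 5] / [3, 6]
  Insert 7 (step 7): P = [2, 5, 6, 7] / [4, 8, 9];  Q = [1, 2, 4, 5] / [3, 6, 7]
  Insert 1 (step 8): P = [1, 5, 6, 7] / [2, 8, 9] / [4];  Q = [1, 2, 4, 5] / [3, 6, 7] / [8]
  Insert 3 (step 9): P = [1, 3, 6, 7] / [2, 5, 9] / [4, 8];  Q = [1, 2, 4, 5] / [3, 6, 7] / [8, 9]
Final shape: (4, 3, 2).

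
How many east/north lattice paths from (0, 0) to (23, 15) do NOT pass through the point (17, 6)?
Number of paths = 14966046825

Total paths from (0, 0) to (23, 15): C(38, 23) = 15471286560. Paths through (17, 6): (paths (0, 0) → (17, 6)) × (paths (17, 6) → (23, 15)) = C(23, 17) · C(15, 6) = 100947 · 5005 = 505239735. Avoidance count = 15471286560 − 505239735 = 14966046825.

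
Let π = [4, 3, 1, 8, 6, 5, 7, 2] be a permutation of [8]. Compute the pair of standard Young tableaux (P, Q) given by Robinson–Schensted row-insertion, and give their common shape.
P = [1, 2, 7] / [3, 5] / [4, 6] / [8];  Q = [1, 4, 7] / [2, 5] / [3, 6] / [8];  common shape = (3, 2, 2, 1)

Row-insert the values π_1, π_2, … into P one at a time, bumping the leftmost entry strictly greater than the inserted value down to the next row. The recording tableau Q records, in position (i, j), the step at which that cell was added to P.
  Insert 4 (step 1): P = [4];  Q = [1]
  Insert 3 (step 2): P = [3] / [4];  Q = [1] / [2]
  Insert 1 (step 3): P = [1] / [3] / [4];  Q = [1] / [2] / [3]
  Insert 8 (step 4): P = [1, 8] / [3] / [4];  Q = [1, 4] / [2] / [3]
  Insert 6 (step 5): P = [1, 6] / [3, 8] / [4];  Q = [1, 4] / [2, 5] / [3]
  Insert 5 (step 6): P = [1, 5] / [3, 6] / [4, 8];  Q = [1, 4] / [2, 5] / [3, 6]
  Insert 7 (step 7): P = [1, 5, 7] / [3, 6] / [4, 8];  Q = [1, 4, 7] / [2, 5] / [3, 6]
  Insert 2 (step 8): P = [1, 2, 7] / [3, 5] / [4, 6] / [8];  Q = [1, 4, 7] / [2, 5] / [3, 6] / [8]
Final shape: (3, 2, 2, 1).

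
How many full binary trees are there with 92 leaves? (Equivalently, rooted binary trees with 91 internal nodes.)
C_91 = 3935312233584004685417853572763349509774031680023800

These full binary trees are counted by the Catalan number C_n = (1/(n + 1)) · C(2n, n). For n = 91: C_91 = (1/92) · C(182, 91) = 362048725489728431058442528694228154899210914562189600/92 = 3935312233584004685417853572763349509774031680023800.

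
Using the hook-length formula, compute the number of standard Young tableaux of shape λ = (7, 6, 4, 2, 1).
# SYT of shape (7, 6, 4, 2, 1) = 134368000

Hook-length formula: f^λ = n! / Π hook(c), product over all cells c of the Young diagram. For λ = (7, 6, 4, 2, 1), n = 20 boxes. Hook lengths by row (left-to-right, top-to-bottom): [11, 9, 7, 6, 4, 3, 1]; [9, 7, 5, 4, 2, 1]; [6, 4, 2, 1]; [3, 1]; [1]. Product of hooks = 18106260480. So f^λ = 20! / 18106260480 = 2432902008176640000 / 18106260480 = 134368000.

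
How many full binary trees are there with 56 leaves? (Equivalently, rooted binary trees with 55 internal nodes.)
C_55 = 1759414616608818870992479875972

These full binary trees are counted by the Catalan number C_n = (1/(n + 1)) · C(2n, n). For n = 55: C_55 = (1/56) · C(110, 55) = 98527218530093856775578873054432/56 = 1759414616608818870992479875972.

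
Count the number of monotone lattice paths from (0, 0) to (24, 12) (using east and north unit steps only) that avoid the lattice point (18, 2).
Number of paths = 1250156180

Total paths from (0, 0) to (24, 12): C(36, 24) = 1251677700. Paths through (18, 2): (paths (0, 0) → (18, 2)) × (paths (18, 2) → (24, 12)) = C(20, 18) · C(16, 6) = 190 · 8008 = 1521520. Avoidance count = 1251677700 − 1521520 = 1250156180.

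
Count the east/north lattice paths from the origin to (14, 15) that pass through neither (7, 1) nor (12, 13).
Number of paths = 45723744

Inclusion–exclusion. Total paths: C(29, 14) = 77558760. Through P₁: C(8, 7)·C(21, 7) = 930240. Through P₂: C(25, 12)·C(4, 2) = 31201800. Since P₁ is strictly southwest of P₂, a monotone path through both must visit P₁ then P₂; paths through both = C(8, 7)·C(17, 5)·C(4, 2) = 297024. Avoid both = 77558760 − 930240 − 31201800 + 297024 = 45723744.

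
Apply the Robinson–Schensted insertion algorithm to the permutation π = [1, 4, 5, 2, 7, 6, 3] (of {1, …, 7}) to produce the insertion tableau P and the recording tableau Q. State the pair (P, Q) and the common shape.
P = [1, 2, 3, 6] / [4, 5] / [7];  Q = [1, 2, 3, 5] / [4, 6] / [7];  common shape = (4, 2, 1)

Row-insert the values π_1, π_2, … into P one at a time, bumping the leftmost entry strictly greater than the inserted value down to the next row. The recording tableau Q records, in position (i, j), the step at which that cell was added to P.
  Insert 1 (step 1): P = [1];  Q = [1]
  Insert 4 (step 2): P = [1, 4];  Q = [1, 2]
  Insert 5 (step 3): P = [1, 4, 5];  Q = [1, 2, 3]
  Insert 2 (step 4): P = [1, 2, 5] / [4];  Q = [1, 2, 3] / [4]
  Insert 7 (step 5): P = [1, 2, 5, 7] / [4];  Q = [1, 2, 3, 5] / [4]
  Insert 6 (step 6): P = [1, 2, 5, 6] / [4, 7];  Q = [1, 2, 3, 5] / [4, 6]
  Insert 3 (step 7): P = [1, 2, 3, 6] / [4, 5] / [7];  Q = [1, 2, 3, 5] / [4, 6] / [7]
Final shape: (4, 2, 1).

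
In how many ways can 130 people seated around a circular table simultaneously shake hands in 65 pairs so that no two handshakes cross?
C_65 = 1440418573150919668872489894243865350

These noncrossing handshakes are counted by the Catalan number C_n = (1/(n + 1)) · C(2n, n). For n = 65: C_65 = (1/66) · C(130, 65) = 95067625827960698145584333020095113100/66 = 1440418573150919668872489894243865350.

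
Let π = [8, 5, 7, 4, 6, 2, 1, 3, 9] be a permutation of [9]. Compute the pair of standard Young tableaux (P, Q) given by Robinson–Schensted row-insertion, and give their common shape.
P = [1, 3, 9] / [2, 6] / [4, 7] / [5] / [8];  Q = [1, 3, 9] / [2, 5] / [4, 8] / [6] / [7];  common shape = (3, 2, 2, 1, 1)

Row-insert the values π_1, π_2, … into P one at a time, bumping the leftmost entry strictly greater than the inserted value down to the next row. The recording tableau Q records, in position (i, j), the step at which that cell was added to P.
  Insert 8 (step 1): P = [8];  Q = [1]
  Insert 5 (step 2): P = [5] / [8];  Q = [1] / [2]
  Insert 7 (step 3): P = [5, 7] / [8];  Q = [1, 3] / [2]
  Insert 4 (step 4): P = [4, 7] / [5] / [8];  Q = [1, 3] / [2] / [4]
  Insert 6 (step 5): P = [4, 6] / [5, 7] / [8];  Q = [1, 3] / [2, 5] / [4]
  Insert 2 (step 6): P = [2, 6] / [4, 7] / [5] / [8];  Q = [1, 3] / [2, 5] / [4] / [6]
  Insert 1 (step 7): P = [1, 6] / [2, 7] / [4] / [5] / [8];  Q = [1, 3] / [2, 5] / [4] / [6] / [7]
  Insert 3 (step 8): P = [1, 3] / [2, 6] / [4, 7] / [5] / [8];  Q = [1, 3] / [2, 5] / [4, 8] / [6] / [7]
  Insert 9 (step 9): P = [1, 3, 9] / [2, 6] / [4, 7] / [5] / [8];  Q = [1, 3, 9] / [2, 5] / [4, 8] / [6] / [7]
Final shape: (3, 2, 2, 1, 1).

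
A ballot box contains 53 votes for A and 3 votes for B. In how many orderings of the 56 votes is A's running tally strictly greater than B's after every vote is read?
Strict-lead orderings = 24750

Total orderings of the 56 votes with 53 for A: C(56, 53) = 27720. By the Bertrand ballot formula (Cycle Lemma / reflection principle), the number of orderings in which A is strictly ahead of B throughout is (p − q)/(p + q) · C(p + q, p) = (53 − 3)/(53 + 3) · 27720 = 24750.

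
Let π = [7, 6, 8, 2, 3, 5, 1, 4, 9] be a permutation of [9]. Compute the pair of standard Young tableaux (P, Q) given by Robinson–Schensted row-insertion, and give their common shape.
P = [1, 3, 4, 9] / [2, 5] / [6, 8] / [7];  Q = [1, 3, 6, 9] / [2, 5] / [4, 8] / [7];  common shape = (4, 2, 2, 1)

Row-insert the values π_1, π_2, … into P one at a time, bumping the leftmost entry strictly greater than the inserted value down to the next row. The recording tableau Q records, in position (i, j), the step at which that cell was added to P.
  Insert 7 (step 1): P = [7];  Q = [1]
  Insert 6 (step 2): P = [6] / [7];  Q = [1] / [2]
  Insert 8 (step 3): P = [6, 8] / [7];  Q = [1, 3] / [2]
  Insert 2 (step 4): P = [2, 8] / [6] / [7];  Q = [1, 3] / [2] / [4]
  Insert 3 (step 5): P = [2, 3] / [6, 8] / [7];  Q = [1, 3] / [2, 5] / [4]
  Insert 5 (step 6): P = [2, 3, 5] / [6, 8] / [7];  Q = [1, 3, 6] / [2, 5] / [4]
  Insert 1 (step 7): P = [1, 3, 5] / [2, 8] / [6] / [7];  Q = [1, 3, 6] / [2, 5] / [4] / [7]
  Insert 4 (step 8): P = [1, 3, 4] / [2, 5] / [6, 8] / [7];  Q = [1, 3, 6] / [2, 5] / [4, 8] / [7]
  Insert 9 (step 9): P = [1, 3, 4, 9] / [2, 5] / [6, 8] / [7];  Q = [1, 3, 6, 9] / [2, 5] / [4, 8] / [7]
Final shape: (4, 2, 2, 1).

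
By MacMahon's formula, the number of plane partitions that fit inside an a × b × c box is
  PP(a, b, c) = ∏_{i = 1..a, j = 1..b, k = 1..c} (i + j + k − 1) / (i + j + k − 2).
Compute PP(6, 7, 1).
PP(6, 7, 1) = 1716

Evaluate the triple product over i = 1..6, j = 1..7, k = 1..1. The factors are (2/1) · (3/2) · (4/3) · (5/4) · (6/5) · (7/6) · (8/7) · (3/2) · … (42 factors total). The numerators and denominators telescope so the product is an integer; carrying out the multiplication exactly gives PP(6, 7, 1) = 1716.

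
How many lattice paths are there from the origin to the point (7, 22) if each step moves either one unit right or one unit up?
Number of paths = 1560780

A monotone lattice path from (0, 0) to (7, 22) consists of 7 east steps and 22 north steps in some order, so it is determined by which 7 of the 29 steps are east. The count is C(29, 7) = 1560780.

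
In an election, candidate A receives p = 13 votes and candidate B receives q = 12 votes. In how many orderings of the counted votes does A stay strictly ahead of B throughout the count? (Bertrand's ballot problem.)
Strict-lead orderings = 208012

Total orderings of the 25 votes with 13 for A: C(25, 13) = 5200300. By the Bertrand ballot formula (Cycle Lemma / reflection principle), the number of orderings in which A is strictly ahead of B throughout is (p − q)/(p + q) · C(p + q, p) = (13 − 12)/(13 + 12) · 5200300 = 208012.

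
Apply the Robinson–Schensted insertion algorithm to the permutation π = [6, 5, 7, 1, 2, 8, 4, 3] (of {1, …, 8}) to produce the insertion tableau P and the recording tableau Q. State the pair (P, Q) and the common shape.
P = [1, 2, 3] / [4, 7, 8] / [5] / [6];  Q = [1, 3, 6] / [2, 5, 7] / [4] / [8];  common shape = (3, 3, 1, 1)

Row-insert the values π_1, π_2, … into P one at a time, bumping the leftmost entry strictly greater than the inserted value down to the next row. The recording tableau Q records, in position (i, j), the step at which that cell was added to P.
  Insert 6 (step 1): P = [6];  Q = [1]
  Insert 5 (step 2): P = [5] / [6];  Q = [1] / [2]
  Insert 7 (step 3): P = [5, 7] / [6];  Q = [1, 3] / [2]
  Insert 1 (step 4): P = [1, 7] / [5] / [6];  Q = [1, 3] / [2] / [4]
  Insert 2 (step 5): P = [1, 2] / [5, 7] / [6];  Q = [1, 3] / [2, 5] / [4]
  Insert 8 (step 6): P = [1, 2, 8] / [5, 7] / [6];  Q = [1, 3, 6] / [2, 5] / [4]
  Insert 4 (step 7): P = [1, 2, 4] / [5, 7, 8] / [6];  Q = [1, 3, 6] / [2, 5, 7] / [4]
  Insert 3 (step 8): P = [1, 2, 3] / [4, 7, 8] / [5] / [6];  Q = [1, 3, 6] / [2, 5, 7] / [4] / [8]
Final shape: (3, 3, 1, 1).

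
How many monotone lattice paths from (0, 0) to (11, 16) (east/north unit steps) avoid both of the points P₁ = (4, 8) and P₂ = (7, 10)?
Number of paths = 6807990

Inclusion–exclusion. Total paths: C(27, 11) = 13037895. Through P₁: C(12, 4)·C(15, 7) = 3185325. Through P₂: C(17, 7)·C(10, 4) = 4084080. Since P₁ is strictly southwest of P₂, a monotone path through both must visit P₁ then P₂; paths through both = C(12, 4)·C(5, 3)·C(10, 4) = 1039500. Avoid both = 13037895 − 3185325 − 4084080 + 1039500 = 6807990.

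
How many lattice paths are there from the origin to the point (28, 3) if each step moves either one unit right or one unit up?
Number of paths = 4495

A monotone lattice path from (0, 0) to (28, 3) consists of 28 east steps and 3 north steps in some order, so it is determined by which 28 of the 31 steps are east. The count is C(31, 28) = 4495.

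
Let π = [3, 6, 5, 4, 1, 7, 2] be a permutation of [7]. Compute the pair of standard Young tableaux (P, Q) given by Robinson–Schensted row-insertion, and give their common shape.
P = [1, 2, 7] / [3, 4] / [5] / [6];  Q = [1, 2, 6] / [3, 7] / [4] / [5];  common shape = (3, 2, 1, 1)

Row-insert the values π_1, π_2, … into P one at a time, bumping the leftmost entry strictly greater than the inserted value down to the next row. The recording tableau Q records, in position (i, j), the step at which that cell was added to P.
  Insert 3 (step 1): P = [3];  Q = [1]
  Insert 6 (step 2): P = [3, 6];  Q = [1, 2]
  Insert 5 (step 3): P = [3, 5] / [6];  Q = [1, 2] / [3]
  Insert 4 (step 4): P = [3, 4] / [5] / [6];  Q = [1, 2] / [3] / [4]
  Insert 1 (step 5): P = [1, 4] / [3] / [5] / [6];  Q = [1, 2] / [3] / [4] / [5]
  Insert 7 (step 6): P = [1, 4, 7] / [3] / [5] / [6];  Q = [1, 2, 6] / [3] / [4] / [5]
  Insert 2 (step 7): P = [1, 2, 7] / [3, 4] / [5] / [6];  Q = [1, 2, 6] / [3, 7] / [4] / [5]
Final shape: (3, 2, 1, 1).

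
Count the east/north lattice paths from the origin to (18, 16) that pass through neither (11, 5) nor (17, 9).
Number of paths = 2047296038

Inclusion–exclusion. Total paths: C(34, 18) = 2203961430. Through P₁: C(16, 11)·C(18, 7) = 139007232. Through P₂: C(26, 17)·C(8, 1) = 24996400. Since P₁ is strictly southwest of P₂, a monotone path through both must visit P₁ then P₂; paths through both = C(16, 11)·C(10, 6)·C(8, 1) = 7338240. Avoid both = 2203961430 − 139007232 − 24996400 + 7338240 = 2047296038.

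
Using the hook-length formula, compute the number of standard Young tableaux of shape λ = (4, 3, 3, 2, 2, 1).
# SYT of shape (4, 3, 3, 2, 2, 1) = 128700

Hook-length formula: f^λ = n! / Π hook(c), product over all cells c of the Young diagram. For λ = (4, 3, 3, 2, 2, 1), n = 15 boxes. Hook lengths by row (left-to-right, top-to-bottom): [9, 7, 4, 1]; [7, 5, 2]; [6, 4, 1]; [4, 2]; [3, 1]; [1]. Product of hooks = 10160640. So f^λ = 15! / 10160640 = 1307674368000 / 10160640 = 128700.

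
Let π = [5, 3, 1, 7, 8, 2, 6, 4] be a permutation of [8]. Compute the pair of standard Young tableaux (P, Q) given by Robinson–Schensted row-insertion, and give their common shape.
P = [1, 2, 4] / [3, 6, 8] / [5, 7];  Q = [1, 4, 5] / [2, 6, 7] / [3, 8];  common shape = (3, 3, 2)

Row-insert the values π_1, π_2, … into P one at a time, bumping the leftmost entry strictly greater than the inserted value down to the next row. The recording tableau Q records, in position (i, j), the step at which that cell was added to P.
  Insert 5 (step 1): P = [5];  Q = [1]
  Insert 3 (step 2): P = [3] / [5];  Q = [1] / [2]
  Insert 1 (step 3): P = [1] / [3] / [5];  Q = [1] / [2] / [3]
  Insert 7 (step 4): P = [1, 7] / [3] / [5];  Q = [1, 4] / [2] / [3]
  Insert 8 (step 5): P = [1, 7, 8] / [3] / [5];  Q = [1, 4, 5] / [2] / [3]
  Insert 2 (step 6): P = [1, 2, 8] / [3, 7] / [5];  Q = [1, 4, 5] / [2, 6] / [3]
  Insert 6 (step 7): P = [1, 2, 6] / [3, 7, 8] / [5];  Q = [1, 4, 5] / [2, 6, 7] / [3]
  Insert 4 (step 8): P = [1, 2, 4] / [3, 6, 8] / [5, 7];  Q = [1, 4, 5] / [2, 6, 7] / [3, 8]
Final shape: (3, 3, 2).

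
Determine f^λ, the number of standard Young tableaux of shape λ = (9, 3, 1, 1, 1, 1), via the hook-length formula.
# SYT of shape (9, 3, 1, 1, 1, 1) = 85800

Hook-length formula: f^λ = n! / Π hook(c), product over all cells c of the Young diagram. For λ = (9, 3, 1, 1, 1, 1), n = 16 boxes. Hook lengths by row (left-to-right, top-to-bottom): [14, 9, 8, 6, 5, 4, 3, 2, 1]; [7, 2, 1]; [4]; [3]; [2]; [1]. Product of hooks = 243855360. So f^λ = 16! / 243855360 = 20922789888000 / 243855360 = 85800.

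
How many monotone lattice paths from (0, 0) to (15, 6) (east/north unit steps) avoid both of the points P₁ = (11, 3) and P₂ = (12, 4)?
Number of paths = 30604

Inclusion–exclusion. Total paths: C(21, 15) = 54264. Through P₁: C(14, 11)·C(7, 4) = 12740. Through P₂: C(16, 12)·C(5, 3) = 18200. Since P₁ is strictly southwest of P₂, a monotone path through both must visit P₁ then P₂; paths through both = C(14, 11)·C(2, 1)·C(5, 3) = 7280. Avoid both = 54264 − 12740 − 18200 + 7280 = 30604.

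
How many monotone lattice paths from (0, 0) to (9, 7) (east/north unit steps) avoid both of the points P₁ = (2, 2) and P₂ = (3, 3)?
Number of paths = 5008

Inclusion–exclusion. Total paths: C(16, 9) = 11440. Through P₁: C(4, 2)·C(12, 7) = 4752. Through P₂: C(6, 3)·C(10, 6) = 4200. Since P₁ is strictly southwest of P₂, a monotone path through both must visit P₁ then P₂; paths through both = C(4, 2)·C(2, 1)·C(10, 6) = 2520. Avoid both = 11440 − 4752 − 4200 + 2520 = 5008.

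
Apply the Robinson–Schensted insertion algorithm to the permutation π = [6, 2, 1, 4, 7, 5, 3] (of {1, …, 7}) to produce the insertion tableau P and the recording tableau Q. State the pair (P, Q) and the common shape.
P = [1, 3, 5] / [2, 4] / [6, 7];  Q = [1, 4, 5] / [2, 6] / [3, 7];  common shape = (3, 2, 2)

Row-insert the values π_1, π_2, … into P one at a time, bumping the leftmost entry strictly greater than the inserted value down to the next row. The recording tableau Q records, in position (i, j), the step at which that cell was added to P.
  Insert 6 (step 1): P = [6];  Q = [1]
  Insert 2 (step 2): P = [2] / [6];  Q = [1] / [2]
  Insert 1 (step 3): P = [1] / [2] / [6];  Q = [1] / [2] / [3]
  Insert 4 (step 4): P = [1, 4] / [2] / [6];  Q = [1, 4] / [2] / [3]
  Insert 7 (step 5): P = [1, 4, 7] / [2] / [6];  Q = [1, 4, 5] / [2] / [3]
  Insert 5 (step 6): P = [1, 4, 5] / [2, 7] / [6];  Q = [1, 4, 5] / [2, 6] / [3]
  Insert 3 (step 7): P = [1, 3, 5] / [2, 4] / [6, 7];  Q = [1, 4, 5] / [2, 6] / [3, 7]
Final shape: (3, 2, 2).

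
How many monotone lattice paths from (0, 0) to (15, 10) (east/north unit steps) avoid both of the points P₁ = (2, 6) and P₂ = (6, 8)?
Number of paths = 3060055

Inclusion–exclusion. Total paths: C(25, 15) = 3268760. Through P₁: C(8, 2)·C(17, 13) = 66640. Through P₂: C(14, 6)·C(11, 9) = 165165. Since P₁ is strictly southwest of P₂, a monotone path through both must visit P₁ then P₂; paths through both = C(8, 2)·C(6, 4)·C(11, 9) = 23100. Avoid both = 3268760 − 66640 − 165165 + 23100 = 3060055.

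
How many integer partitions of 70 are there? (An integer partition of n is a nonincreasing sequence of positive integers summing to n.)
p(70) = 4087968

Compute p(n) via the recurrence p(n, m) = p(n, m−1) + p(n−m, m), where p(n, m) counts partitions of n with all parts ≤ m and p(n) = p(n, n). The base cases are p(0, m) = 1 and p(n, 0) = 0 for n > 0. Filling the table yields p(70) = 4087968. (Euler's pentagonal recurrence is an alternative.)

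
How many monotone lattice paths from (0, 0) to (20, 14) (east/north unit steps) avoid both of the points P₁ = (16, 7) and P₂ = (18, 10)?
Number of paths = 1151000730

Inclusion–exclusion. Total paths: C(34, 20) = 1391975640. Through P₁: C(23, 16)·C(11, 4) = 80901810. Through P₂: C(28, 18)·C(6, 2) = 196846650. Since P₁ is strictly southwest of P₂, a monotone path through both must visit P₁ then P₂; paths through both = C(23, 16)·C(5, 2)·C(6, 2) = 36773550. Avoid both = 1391975640 − 80901810 − 196846650 + 36773550 = 1151000730.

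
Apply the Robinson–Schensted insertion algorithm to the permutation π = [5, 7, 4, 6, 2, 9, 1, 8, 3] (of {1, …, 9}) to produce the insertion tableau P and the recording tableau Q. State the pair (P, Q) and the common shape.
P = [1, 3, 8] / [2, 6, 9] / [4, 7] / [5];  Q = [1, 2, 6] / [3, 4, 8] / [5, 9] / [7];  common shape = (3, 3, 2, 1)

Row-insert the values π_1, π_2, … into P one at a time, bumping the leftmost entry strictly greater than the inserted value down to the next row. The recording tableau Q records, in position (i, j), the step at which that cell was added to P.
  Insert 5 (step 1): P = [5];  Q = [1]
  Insert 7 (step 2): P = [5, 7];  Q = [1, 2]
  Insert 4 (step 3): P = [4, 7] / [5];  Q = [1, 2] / [3]
  Insert 6 (step 4): P = [4, 6] / [5, 7];  Q = [1, 2] / [3, 4]
  Insert 2 (step 5): P = [2, 6] / [4, 7] / [5];  Q = [1, 2] / [3, 4] / [5]
  Insert 9 (step 6): P = [2, 6, 9] / [4, 7] / [5];  Q = [1, 2, 6] / [3, 4] / [5]
  Insert 1 (step 7): P = [1, 6, 9] / [2, 7] / [4] / [5];  Q = [1, 2, 6] / [3, 4] / [5] / [7]
  Insert 8 (step 8): P = [1, 6, 8] / [2, 7, 9] / [4] / [5];  Q = [1, 2, 6] / [3, 4, 8] / [5] / [7]
  Insert 3 (step 9): P = [1, 3, 8] / [2, 6, 9] / [4, 7] / [5];  Q = [1, 2, 6] / [3, 4, 8] / [5, 9] / [7]
Final shape: (3, 3, 2, 1).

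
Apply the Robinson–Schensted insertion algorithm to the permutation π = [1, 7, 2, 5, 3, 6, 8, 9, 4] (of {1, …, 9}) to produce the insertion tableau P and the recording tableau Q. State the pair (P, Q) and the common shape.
P = [1, 2, 3, 4, 8, 9] / [5, 6] / [7];  Q = [1, 2, 4, 6, 7, 8] / [3, 9] / [5];  common shape = (6, 2, 1)

Row-insert the values π_1, π_2, … into P one at a time, bumping the leftmost entry strictly greater than the inserted value down to the next row. The recording tableau Q records, in position (i, j), the step at which that cell was added to P.
  Insert 1 (step 1): P = [1];  Q = [1]
  Insert 7 (step 2): P = [1, 7];  Q = [1, 2]
  Insert 2 (step 3): P = [1, 2] / [7];  Q = [1, 2] / [3]
  Insert 5 (step 4): P = [1, 2, 5] / [7];  Q = [1, 2, 4] / [3]
  Insert 3 (step 5): P = [1, 2, 3] / [5] / [7];  Q = [1, 2, 4] / [3] / [5]
  Insert 6 (step 6): P = [1, 2, 3, 6] / [5] / [7];  Q = [1, 2, 4, 6] / [3] / [5]
  Insert 8 (step 7): P = [1, 2, 3, 6, 8] / [5] / [7];  Q = [1, 2, 4, 6, 7] / [3] / [5]
  Insert 9 (step 8): P = [1, 2, 3, 6, 8, 9] / [5] / [7];  Q = [1, 2, 4, 6, 7, 8] / [3] / [5]
  Insert 4 (step 9): P = [1, 2, 3, 4, 8, 9] / [5, 6] / [7];  Q = [1, 2, 4, 6, 7, 8] / [3, 9] / [5]
Final shape: (6, 2, 1).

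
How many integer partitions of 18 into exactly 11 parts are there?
p(18, 11 parts) = 15

Partitions of n into exactly k parts are in bijection with partitions of n − k into at most k parts (subtract 1 from each part). So p(18, exactly 11) = p(7, parts ≤ 11). Computing via the recurrence p(m, j) = p(m, j−1) + p(m−j, j) gives 15.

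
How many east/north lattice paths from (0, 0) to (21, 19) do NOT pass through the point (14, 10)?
Number of paths = 108845639760

Total paths from (0, 0) to (21, 19): C(40, 21) = 131282408400. Paths through (14, 10): (paths (0, 0) → (14, 10)) × (paths (14, 10) → (21, 19)) = C(24, 14) · C(16, 7) = 1961256 · 11440 = 22436768640. Avoidance count = 131282408400 − 22436768640 = 108845639760.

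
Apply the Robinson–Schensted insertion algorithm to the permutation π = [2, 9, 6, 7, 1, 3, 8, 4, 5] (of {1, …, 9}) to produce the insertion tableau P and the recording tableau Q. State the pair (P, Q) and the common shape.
P = [1, 3, 4, 5] / [2, 6, 7, 8] / [9];  Q = [1, 2, 4, 7] / [3, 6, 8, 9] / [5];  common shape = (4, 4, 1)

Row-insert the values π_1, π_2, … into P one at a time, bumping the leftmost entry strictly greater than the inserted value down to the next row. The recording tableau Q records, in position (i, j), the step at which that cell was added to P.
  Insert 2 (step 1): P = [2];  Q = [1]
  Insert 9 (step 2): P = [2, 9];  Q = [1, 2]
  Insert 6 (step 3): P = [2, 6] / [9];  Q = [1, 2] / [3]
  Insert 7 (step 4): P = [2, 6, 7] / [9];  Q = [1, 2, 4] / [3]
  Insert 1 (step 5): P = [1, 6, 7] / [2] / [9];  Q = [1, 2, 4] / [3] / [5]
  Insert 3 (step 6): P = [1, 3, 7] / [2, 6] / [9];  Q = [1, 2, 4] / [3, 6] / [5]
  Insert 8 (step 7): P = [1, 3, 7, 8] / [2, 6] / [9];  Q = [1, 2, 4, 7] / [3, 6] / [5]
  Insert 4 (step 8): P = [1, 3, 4, 8] / [2, 6, 7] / [9];  Q = [1, 2, 4, 7] / [3, 6, 8] / [5]
  Insert 5 (step 9): P = [1, 3, 4, 5] / [2, 6, 7, 8] / [9];  Q = [1, 2, 4, 7] / [3, 6, 8, 9] / [5]
Final shape: (4, 4, 1).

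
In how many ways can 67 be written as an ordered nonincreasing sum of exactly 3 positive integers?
p(67, 3 parts) = 374

Partitions of n into exactly k parts are in bijection with partitions of n − k into at most k parts (subtract 1 from each part). So p(67, exactly 3) = p(64, parts ≤ 3). Computing via the recurrence p(m, j) = p(m, j−1) + p(m−j, j) gives 374.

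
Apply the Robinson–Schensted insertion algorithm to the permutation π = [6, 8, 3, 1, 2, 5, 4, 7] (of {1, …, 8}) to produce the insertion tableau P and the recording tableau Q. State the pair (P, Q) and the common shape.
P = [1, 2, 4, 7] / [3, 5] / [6, 8];  Q = [1, 2, 6, 8] / [3, 5] / [4, 7];  common shape = (4, 2, 2)

Row-insert the values π_1, π_2, … into P one at a time, bumping the leftmost entry strictly greater than the inserted value down to the next row. The recording tableau Q records, in position (i, j), the step at which that cell was added to P.
  Insert 6 (step 1): P = [6];  Q = [1]
  Insert 8 (step 2): P = [6, 8];  Q = [1, 2]
  Insert 3 (step 3): P = [3, 8] / [6];  Q = [1, 2] / [3]
  Insert 1 (step 4): P = [1, 8] / [3] / [6];  Q = [1, 2] / [3] / [4]
  Insert 2 (step 5): P = [1, 2] / [3, 8] / [6];  Q = [1, 2] / [3, 5] / [4]
  Insert 5 (step 6): P = [1, 2, 5] / [3, 8] / [6];  Q = [1, 2, 6] / [3, 5] / [4]
  Insert 4 (step 7): P = [1, 2, 4] / [3, 5] / [6, 8];  Q = [1, 2, 6] / [3, 5] / [4, 7]
  Insert 7 (step 8): P = [1, 2, 4, 7] / [3, 5] / [6, 8];  Q = [1, 2, 6, 8] / [3, 5] / [4, 7]
Final shape: (4, 2, 2).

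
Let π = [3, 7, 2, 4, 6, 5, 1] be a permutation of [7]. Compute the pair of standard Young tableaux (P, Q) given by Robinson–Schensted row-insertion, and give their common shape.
P = [1, 4, 5] / [2, 6] / [3] / [7];  Q = [1, 2, 5] / [3, 4] / [6] / [7];  common shape = (3, 2, 1, 1)

Row-insert the values π_1, π_2, … into P one at a time, bumping the leftmost entry strictly greater than the inserted value down to the next row. The recording tableau Q records, in position (i, j), the step at which that cell was added to P.
  Insert 3 (step 1): P = [3];  Q = [1]
  Insert 7 (step 2): P = [3, 7];  Q = [1, 2]
  Insert 2 (step 3): P = [2, 7] / [3];  Q = [1, 2] / [3]
  Insert 4 (step 4): P = [2, 4] / [3, 7];  Q = [1, 2] / [3, 4]
  Insert 6 (step 5): P = [2, 4, 6] / [3, 7];  Q = [1, 2, 5] / [3, 4]
  Insert 5 (step 6): P = [2, 4, 5] / [3, 6] / [7];  Q = [1, 2, 5] / [3, 4] / [6]
  Insert 1 (step 7): P = [1, 4, 5] / [2, 6] / [3] / [7];  Q = [1, 2, 5] / [3, 4] / [6] / [7]
Final shape: (3, 2, 1, 1).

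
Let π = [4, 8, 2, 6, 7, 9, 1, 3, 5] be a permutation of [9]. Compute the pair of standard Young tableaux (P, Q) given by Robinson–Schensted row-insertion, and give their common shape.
P = [1, 3, 5, 9] / [2, 6, 7] / [4, 8];  Q = [1, 2, 5, 6] / [3, 4, 9] / [7, 8];  common shape = (4, 3, 2)

Row-insert the values π_1, π_2, … into P one at a time, bumping the leftmost entry strictly greater than the inserted value down to the next row. The recording tableau Q records, in position (i, j), the step at which that cell was added to P.
  Insert 4 (step 1): P = [4];  Q = [1]
  Insert 8 (step 2): P = [4, 8];  Q = [1, 2]
  Insert 2 (step 3): P = [2, 8] / [4];  Q = [1, 2] / [3]
  Insert 6 (step 4): P = [2, 6] / [4, 8];  Q = [1, 2] / [3, 4]
  Insert 7 (step 5): P = [2, 6, 7] / [4, 8];  Q = [1, 2, 5] / [3, 4]
  Insert 9 (step 6): P = [2, 6, 7, 9] / [4, 8];  Q = [1, 2, 5, 6] / [3, 4]
  Insert 1 (step 7): P = [1, 6, 7, 9] / [2, 8] / [4];  Q = [1, 2, 5, 6] / [3, 4] / [7]
  Insert 3 (step 8): P = [1, 3, 7, 9] / [2, 6] / [4, 8];  Q = [1, 2, 5, 6] / [3, 4] / [7, 8]
  Insert 5 (step 9): P = [1, 3, 5, 9] / [2, 6, 7] / [4, 8];  Q = [1, 2, 5, 6] / [3, 4, 9] / [7, 8]
Final shape: (4, 3, 2).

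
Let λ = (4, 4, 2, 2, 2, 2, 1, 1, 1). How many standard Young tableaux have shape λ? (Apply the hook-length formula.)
# SYT of shape (4, 4, 2, 2, 2, 2, 1, 1, 1) = 5668650

Hook-length formula: f^λ = n! / Π hook(c), product over all cells c of the Young diagram. For λ = (4, 4, 2, 2, 2, 2, 1, 1, 1), n = 19 boxes. Hook lengths by row (left-to-right, top-to-bottom): [12, 8, 3, 2]; [11, 7, 2, 1]; [8, 4]; [7, 3]; [6, 2]; [5, 1]; [3]; [2]; [1]. Product of hooks = 21459271680. So f^λ = 19! / 21459271680 = 121645100408832000 / 21459271680 = 5668650.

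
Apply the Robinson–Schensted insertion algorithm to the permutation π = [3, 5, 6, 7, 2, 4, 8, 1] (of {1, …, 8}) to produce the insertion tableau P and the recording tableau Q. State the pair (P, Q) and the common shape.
P = [1, 4, 6, 7, 8] / [2, 5] / [3];  Q = [1, 2, 3, 4, 7] / [5, 6] / [8];  common shape = (5, 2, 1)

Row-insert the values π_1, π_2, … into P one at a time, bumping the leftmost entry strictly greater than the inserted value down to the next row. The recording tableau Q records, in position (i, j), the step at which that cell was added to P.
  Insert 3 (step 1): P = [3];  Q = [1]
  Insert 5 (step 2): P = [3, 5];  Q = [1, 2]
  Insert 6 (step 3): P = [3, 5, 6];  Q = [1, 2, 3]
  Insert 7 (step 4): P = [3, 5, 6, 7];  Q = [1, 2, 3, 4]
  Insert 2 (step 5): P = [2, 5, 6, 7] / [3];  Q = [1, 2, 3, 4] / [5]
  Insert 4 (step 6): P = [2, 4, 6, 7] / [3, 5];  Q = [1, 2, 3, 4] / [5, 6]
  Insert 8 (step 7): P = [2, 4, 6, 7, 8] / [3, 5];  Q = [1, 2, 3, 4, 7] / [5, 6]
  Insert 1 (step 8): P = [1, 4, 6, 7, 8] / [2, 5] / [3];  Q = [1, 2, 3, 4, 7] / [5, 6] / [8]
Final shape: (5, 2, 1).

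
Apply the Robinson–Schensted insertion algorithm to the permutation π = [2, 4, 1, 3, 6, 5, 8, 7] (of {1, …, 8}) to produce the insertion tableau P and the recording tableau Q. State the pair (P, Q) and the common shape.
P = [1, 3, 5, 7] / [2, 4, 6, 8];  Q = [1, 2, 5, 7] / [3, 4, 6, 8];  common shape = (4, 4)

Row-insert the values π_1, π_2, … into P one at a time, bumping the leftmost entry strictly greater than the inserted value down to the next row. The recording tableau Q records, in position (i, j), the step at which that cell was added to P.
  Insert 2 (step 1): P = [2];  Q = [1]
  Insert 4 (step 2): P = [2, 4];  Q = [1, 2]
  Insert 1 (step 3): P = [1, 4] / [2];  Q = [1, 2] / [3]
  Insert 3 (step 4): P = [1, 3] / [2, 4];  Q = [1, 2] / [3, 4]
  Insert 6 (step 5): P = [1, 3, 6] / [2, 4];  Q = [1, 2, 5] / [3, 4]
  Insert 5 (step 6): P = [1, 3, 5] / [2, 4, 6];  Q = [1, 2, 5] / [3, 4, 6]
  Insert 8 (step 7): P = [1, 3, 5, 8] / [2, 4, 6];  Q = [1, 2, 5, 7] / [3, 4, 6]
  Insert 7 (step 8): P = [1, 3, 5, 7] / [2, 4, 6, 8];  Q = [1, 2, 5, 7] / [3, 4, 6, 8]
Final shape: (4, 4).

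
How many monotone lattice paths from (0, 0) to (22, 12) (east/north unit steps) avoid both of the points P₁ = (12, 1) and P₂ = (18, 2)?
Number of paths = 543669633

Inclusion–exclusion. Total paths: C(34, 22) = 548354040. Through P₁: C(13, 12)·C(21, 10) = 4585308. Through P₂: C(20, 18)·C(14, 4) = 190190. Since P₁ is strictly southwest of P₂, a monotone path through both must visit P₁ then P₂; paths through both = C(13, 12)·C(7, 6)·C(14, 4) = 91091. Avoid both = 548354040 − 4585308 − 190190 + 91091 = 543669633.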